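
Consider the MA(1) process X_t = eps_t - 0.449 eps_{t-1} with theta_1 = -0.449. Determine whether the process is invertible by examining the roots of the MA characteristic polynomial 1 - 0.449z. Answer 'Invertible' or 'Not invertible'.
\text{Invertible}

The MA(q) characteristic polynomial is P(z) = 1 - 0.449z.
Invertibility requires all roots to lie outside the unit circle, i.e. |z| > 1 for every root.
This is linear in z: 1 + (-0.449) z = 0  =>  z = -1/(-0.449) = 2.227171,  |z| = 2.227171.
Moduli of all roots: 2.2272.
All moduli strictly greater than 1? Yes.
Verdict: Invertible.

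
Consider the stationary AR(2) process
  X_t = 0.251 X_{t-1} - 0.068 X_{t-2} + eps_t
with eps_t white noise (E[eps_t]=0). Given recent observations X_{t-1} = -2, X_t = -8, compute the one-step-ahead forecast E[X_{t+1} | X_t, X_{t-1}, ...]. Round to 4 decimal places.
E[X_{t+1} \mid \mathcal F_t] = -1.8720

For an AR(p) model X_t = c + sum_i phi_i X_{t-i} + eps_t, the
one-step-ahead conditional mean is
  E[X_{t+1} | X_t, ...] = c + sum_i phi_i X_{t+1-i}.
Substitute known values:
  E[X_{t+1} | ...] = (0.251) * (-8) + (-0.068) * (-2)
                   = -1.8720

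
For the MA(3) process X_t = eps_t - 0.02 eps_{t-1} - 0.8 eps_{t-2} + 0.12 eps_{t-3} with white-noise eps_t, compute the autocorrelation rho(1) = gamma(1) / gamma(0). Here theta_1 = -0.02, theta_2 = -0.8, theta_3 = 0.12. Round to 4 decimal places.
\rho(1) = -0.0604

For an MA(q) process with theta_0 = 1, the autocovariance is
  gamma(k) = sigma^2 * sum_{i=0..q-k} theta_i * theta_{i+k},
and rho(k) = gamma(k) / gamma(0). Sigma^2 cancels.
  numerator   = (1)*(-0.02) + (-0.02)*(-0.8) + (-0.8)*(0.12) = -0.1.
  denominator = (1)^2 + (-0.02)^2 + (-0.8)^2 + (0.12)^2 = 1.6548.
  rho(1) = -0.1 / 1.6548 = -0.0604.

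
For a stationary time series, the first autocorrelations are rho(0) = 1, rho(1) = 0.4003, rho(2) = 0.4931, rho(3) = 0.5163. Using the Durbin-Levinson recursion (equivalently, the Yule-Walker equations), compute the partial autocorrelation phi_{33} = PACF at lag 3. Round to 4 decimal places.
\phi_{33} = 0.3369

The PACF at lag k is phi_{kk}, the last component of the solution
to the Yule-Walker system G_k phi = r_k where
  (G_k)_{ij} = rho(|i - j|), (r_k)_i = rho(i), i,j = 1..k.
Equivalently, Durbin-Levinson gives phi_{kk} iteratively:
  phi_{11} = rho(1)
  phi_{kk} = [rho(k) - sum_{j=1..k-1} phi_{k-1,j} rho(k-j)]
            / [1 - sum_{j=1..k-1} phi_{k-1,j} rho(j)],
  phi_{k,j} = phi_{k-1,j} - phi_{kk} phi_{k-1,k-j},  j = 1..k-1.
Step k = 1:
  phi_11 = rho(1) = 0.4003.
Step k = 2:
  phi_22 = [rho(2) - phi_11 rho(1)] / [1 - phi_11 rho(1)] = [0.4931 - (0.4003)(0.4003)] / [1 - (0.4003)(0.4003)]
         = 0.33285991 / 0.83975991 = 0.396375.
  Update: phi_21 = phi_11 - phi_22 phi_11 = 0.4003 - (0.396375)(0.4003) = 0.241631.
Step k = 3:
  phi_33 = [rho(3) - phi_21 rho(2) - phi_22 rho(1)] / [1 - phi_21 rho(1) - phi_22 rho(2)]
    numerator   = 0.5163 - (0.241631)(0.4931) - (0.396375)(0.4003) = 0.23848278
    denominator = 1 - (0.241631)(0.4003) - (0.396375)(0.4931) = 0.70782253
  phi_33 = 0.23848278 / 0.70782253 = 0.3369.
Therefore phi_{33} = 0.3369.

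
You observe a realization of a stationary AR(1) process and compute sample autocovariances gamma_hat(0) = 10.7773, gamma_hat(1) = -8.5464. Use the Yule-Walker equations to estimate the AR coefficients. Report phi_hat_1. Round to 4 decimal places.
\hat\phi_{1} = -0.7930

The Yule-Walker equations for an AR(p) process read, in matrix form,
  Gamma_p phi = r_p,   with   (Gamma_p)_{ij} = gamma(|i - j|),
                       (r_p)_i = gamma(i),   i,j = 1..p.
Substitute the sample gammas (Toeplitz matrix and right-hand side of size 1):
  Gamma_p = [[10.7773]]
  r_p     = [-8.5464]
With p = 1 this is the single equation gamma(0) phi_1 = gamma(1):
  phi_hat_1 = gamma(1) / gamma(0) = -8.5464 / 10.7773 = -0.7930.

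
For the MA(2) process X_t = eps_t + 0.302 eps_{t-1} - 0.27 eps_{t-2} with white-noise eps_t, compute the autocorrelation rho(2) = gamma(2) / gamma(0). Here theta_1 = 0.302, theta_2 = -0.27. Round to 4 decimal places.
\rho(2) = -0.2319

For an MA(q) process with theta_0 = 1, the autocovariance is
  gamma(k) = sigma^2 * sum_{i=0..q-k} theta_i * theta_{i+k},
and rho(k) = gamma(k) / gamma(0). Sigma^2 cancels.
  numerator   = (1)*(-0.27) = -0.27.
  denominator = (1)^2 + (0.302)^2 + (-0.27)^2 = 1.164104.
  rho(2) = -0.27 / 1.164104 = -0.2319.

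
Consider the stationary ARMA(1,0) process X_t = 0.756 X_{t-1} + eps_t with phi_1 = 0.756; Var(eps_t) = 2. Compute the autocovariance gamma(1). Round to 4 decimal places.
\gamma(1) = 3.5289

Multiply the model equation by X_{t-k} and take expectations. With theta_0 = psi_0 = 1 and psi_j the MA(infinity) weights, this gives
  gamma(k) - sum_i phi_i gamma(k-i) = c_k,
  c_k = sigma^2 * sum_{j=k..q} theta_j psi_{j-k}   (c_k = 0 for k > q),
using gamma(-m) = gamma(m).
Pure AR (q = 0): c_0 = sigma^2 = 2, c_k = 0 for k >= 1.
Equations for k = 0 and k = 1 (AR order 1):
  gamma(0) = phi_1 gamma(1) + c_0
  gamma(1) = phi_1 gamma(0) + c_1
Substituting the second into the first: gamma(0) (1 - phi_1^2) = c_0 + phi_1 c_1, so
  gamma(0) = c_0 / (1 - phi_1^2) = 2 / (1 - (0.756)^2) = 2 / 0.428464 = 4.667837.
  gamma(1) = phi_1 gamma(0) = (0.756)(4.667837) = 3.528885.
Therefore gamma(1) = 3.5289 (to 4 decimal places).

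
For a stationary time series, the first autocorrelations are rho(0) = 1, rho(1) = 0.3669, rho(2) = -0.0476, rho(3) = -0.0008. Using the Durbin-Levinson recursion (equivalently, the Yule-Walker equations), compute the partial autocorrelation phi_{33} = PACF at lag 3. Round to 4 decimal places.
\phi_{33} = 0.1180

The PACF at lag k is phi_{kk}, the last component of the solution
to the Yule-Walker system G_k phi = r_k where
  (G_k)_{ij} = rho(|i - j|), (r_k)_i = rho(i), i,j = 1..k.
Equivalently, Durbin-Levinson gives phi_{kk} iteratively:
  phi_{11} = rho(1)
  phi_{kk} = [rho(k) - sum_{j=1..k-1} phi_{k-1,j} rho(k-j)]
            / [1 - sum_{j=1..k-1} phi_{k-1,j} rho(j)],
  phi_{k,j} = phi_{k-1,j} - phi_{kk} phi_{k-1,k-j},  j = 1..k-1.
Step k = 1:
  phi_11 = rho(1) = 0.3669.
Step k = 2:
  phi_22 = [rho(2) - phi_11 rho(1)] / [1 - phi_11 rho(1)] = [-0.0476 - (0.3669)(0.3669)] / [1 - (0.3669)(0.3669)]
         = -0.18221561 / 0.86538439 = -0.21056.
  Update: phi_21 = phi_11 - phi_22 phi_11 = 0.3669 - (-0.21056)(0.3669) = 0.444155.
Step k = 3:
  phi_33 = [rho(3) - phi_21 rho(2) - phi_22 rho(1)] / [1 - phi_21 rho(1) - phi_22 rho(2)]
    numerator   = -0.0008 - (0.444155)(-0.0476) - (-0.21056)(0.3669) = 0.09759634
    denominator = 1 - (0.444155)(0.3669) - (-0.21056)(-0.0476) = 0.82701701
  phi_33 = 0.09759634 / 0.82701701 = 0.118.
Therefore phi_{33} = 0.1180.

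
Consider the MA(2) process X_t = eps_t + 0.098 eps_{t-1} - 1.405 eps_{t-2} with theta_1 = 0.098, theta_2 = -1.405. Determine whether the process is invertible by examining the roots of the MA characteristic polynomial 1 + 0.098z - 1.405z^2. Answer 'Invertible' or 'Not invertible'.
\text{Not invertible}

The MA(q) characteristic polynomial is P(z) = 1 + 0.098z - 1.405z^2.
Invertibility requires all roots to lie outside the unit circle, i.e. |z| > 1 for every root.
Set 1 + (0.098) z + (-1.405) z^2 = 0, i.e. a z^2 + b z + c = 0 with a = -1.405, b = 0.098, c = 1.
Discriminant D = b^2 - 4ac = (0.098)^2 - 4*(-1.405)*1 = 0.009604 - (-5.62) = 5.629604.
D >= 0, so the roots are real: z = (-b +/- sqrt(D)) / (2a) = (-0.098 +/- 2.372679) / (-2.81).
  z_1 = (-0.098 + 2.372679) / (-2.81) = -0.8095,   |z_1| = 0.8095.
  z_2 = (-0.098 - 2.372679) / (-2.81) = 0.8792,   |z_2| = 0.8792.
Moduli of all roots: 0.8095, 0.8792.
All moduli strictly greater than 1? No.
Verdict: Not invertible.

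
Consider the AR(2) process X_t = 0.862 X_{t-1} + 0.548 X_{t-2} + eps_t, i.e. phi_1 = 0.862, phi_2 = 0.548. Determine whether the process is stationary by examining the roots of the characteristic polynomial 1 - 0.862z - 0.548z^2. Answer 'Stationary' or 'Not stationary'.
\text{Not stationary}

The AR(p) characteristic polynomial is P(z) = 1 - 0.862z - 0.548z^2.
Stationarity requires all roots to lie outside the unit circle, i.e. |z| > 1 for every root.
Set 1 + (-0.862) z + (-0.548) z^2 = 0, i.e. a z^2 + b z + c = 0 with a = -0.548, b = -0.862, c = 1.
Discriminant D = b^2 - 4ac = (-0.862)^2 - 4*(-0.548)*1 = 0.743044 - (-2.192) = 2.935044.
D >= 0, so the roots are real: z = (-b +/- sqrt(D)) / (2a) = (0.862 +/- 1.713197) / (-1.096).
  z_1 = (0.862 + 1.713197) / (-1.096) = -2.3496,   |z_1| = 2.3496.
  z_2 = (0.862 - 1.713197) / (-1.096) = 0.7766,   |z_2| = 0.7766.
Moduli of all roots: 2.3496, 0.7766.
All moduli strictly greater than 1? No.
Verdict: Not stationary.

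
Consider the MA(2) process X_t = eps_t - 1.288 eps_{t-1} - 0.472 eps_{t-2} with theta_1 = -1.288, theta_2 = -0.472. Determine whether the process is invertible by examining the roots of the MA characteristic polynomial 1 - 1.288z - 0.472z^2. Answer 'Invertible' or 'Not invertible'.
\text{Not invertible}

The MA(q) characteristic polynomial is P(z) = 1 - 1.288z - 0.472z^2.
Invertibility requires all roots to lie outside the unit circle, i.e. |z| > 1 for every root.
Set 1 + (-1.288) z + (-0.472) z^2 = 0, i.e. a z^2 + b z + c = 0 with a = -0.472, b = -1.288, c = 1.
Discriminant D = b^2 - 4ac = (-1.288)^2 - 4*(-0.472)*1 = 1.658944 - (-1.888) = 3.546944.
D >= 0, so the roots are real: z = (-b +/- sqrt(D)) / (2a) = (1.288 +/- 1.883333) / (-0.944).
  z_1 = (1.288 + 1.883333) / (-0.944) = -3.3595,   |z_1| = 3.3595.
  z_2 = (1.288 - 1.883333) / (-0.944) = 0.6306,   |z_2| = 0.6306.
Moduli of all roots: 3.3595, 0.6306.
All moduli strictly greater than 1? No.
Verdict: Not invertible.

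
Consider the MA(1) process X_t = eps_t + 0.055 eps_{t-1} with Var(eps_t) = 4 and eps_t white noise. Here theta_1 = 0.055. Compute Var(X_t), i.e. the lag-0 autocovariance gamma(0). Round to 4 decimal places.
\gamma(0) = 4.0121

For an MA(q) process X_t = eps_t + sum_i theta_i eps_{t-i} with
Var(eps_t) = sigma^2, the variance is
  gamma(0) = sigma^2 * (1 + sum_i theta_i^2).
  sum_i theta_i^2 = (0.055)^2 = 0.003025.
  gamma(0) = 4 * (1 + 0.003025) = 4 * 1.003025 = 4.0121.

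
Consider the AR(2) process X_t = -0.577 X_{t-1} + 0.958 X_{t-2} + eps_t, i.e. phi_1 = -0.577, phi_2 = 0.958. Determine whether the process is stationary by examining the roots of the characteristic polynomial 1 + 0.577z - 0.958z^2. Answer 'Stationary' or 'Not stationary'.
\text{Not stationary}

The AR(p) characteristic polynomial is P(z) = 1 + 0.577z - 0.958z^2.
Stationarity requires all roots to lie outside the unit circle, i.e. |z| > 1 for every root.
Set 1 + (0.577) z + (-0.958) z^2 = 0, i.e. a z^2 + b z + c = 0 with a = -0.958, b = 0.577, c = 1.
Discriminant D = b^2 - 4ac = (0.577)^2 - 4*(-0.958)*1 = 0.332929 - (-3.832) = 4.164929.
D >= 0, so the roots are real: z = (-b +/- sqrt(D)) / (2a) = (-0.577 +/- 2.040816) / (-1.916).
  z_1 = (-0.577 + 2.040816) / (-1.916) = -0.764,   |z_1| = 0.764.
  z_2 = (-0.577 - 2.040816) / (-1.916) = 1.3663,   |z_2| = 1.3663.
Moduli of all roots: 0.7640, 1.3663.
All moduli strictly greater than 1? No.
Verdict: Not stationary.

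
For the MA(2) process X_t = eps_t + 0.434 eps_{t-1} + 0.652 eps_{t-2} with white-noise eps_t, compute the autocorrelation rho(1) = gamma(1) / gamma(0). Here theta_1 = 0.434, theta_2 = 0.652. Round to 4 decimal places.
\rho(1) = 0.4444

For an MA(q) process with theta_0 = 1, the autocovariance is
  gamma(k) = sigma^2 * sum_{i=0..q-k} theta_i * theta_{i+k},
and rho(k) = gamma(k) / gamma(0). Sigma^2 cancels.
  numerator   = (1)*(0.434) + (0.434)*(0.652) = 0.716968.
  denominator = (1)^2 + (0.434)^2 + (0.652)^2 = 1.61346.
  rho(1) = 0.716968 / 1.61346 = 0.4444.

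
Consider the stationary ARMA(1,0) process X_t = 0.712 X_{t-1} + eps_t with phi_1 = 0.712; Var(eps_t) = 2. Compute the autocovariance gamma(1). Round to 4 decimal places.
\gamma(1) = 2.8881

Multiply the model equation by X_{t-k} and take expectations. With theta_0 = psi_0 = 1 and psi_j the MA(infinity) weights, this gives
  gamma(k) - sum_i phi_i gamma(k-i) = c_k,
  c_k = sigma^2 * sum_{j=k..q} theta_j psi_{j-k}   (c_k = 0 for k > q),
using gamma(-m) = gamma(m).
Pure AR (q = 0): c_0 = sigma^2 = 2, c_k = 0 for k >= 1.
Equations for k = 0 and k = 1 (AR order 1):
  gamma(0) = phi_1 gamma(1) + c_0
  gamma(1) = phi_1 gamma(0) + c_1
Substituting the second into the first: gamma(0) (1 - phi_1^2) = c_0 + phi_1 c_1, so
  gamma(0) = c_0 / (1 - phi_1^2) = 2 / (1 - (0.712)^2) = 2 / 0.493056 = 4.056334.
  gamma(1) = phi_1 gamma(0) = (0.712)(4.056334) = 2.88811.
Therefore gamma(1) = 2.8881 (to 4 decimal places).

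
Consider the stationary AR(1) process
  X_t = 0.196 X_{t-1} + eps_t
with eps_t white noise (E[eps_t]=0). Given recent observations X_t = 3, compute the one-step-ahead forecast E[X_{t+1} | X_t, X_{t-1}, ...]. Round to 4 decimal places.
E[X_{t+1} \mid \mathcal F_t] = 0.5880

For an AR(p) model X_t = c + sum_i phi_i X_{t-i} + eps_t, the
one-step-ahead conditional mean is
  E[X_{t+1} | X_t, ...] = c + sum_i phi_i X_{t+1-i}.
Substitute known values:
  E[X_{t+1} | ...] = (0.196) * (3)
                   = 0.5880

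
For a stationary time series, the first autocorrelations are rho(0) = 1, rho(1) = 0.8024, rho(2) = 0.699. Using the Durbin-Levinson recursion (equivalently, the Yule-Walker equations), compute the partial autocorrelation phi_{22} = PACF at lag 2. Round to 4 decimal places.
\phi_{22} = 0.1549

The PACF at lag k is phi_{kk}, the last component of the solution
to the Yule-Walker system G_k phi = r_k where
  (G_k)_{ij} = rho(|i - j|), (r_k)_i = rho(i), i,j = 1..k.
Equivalently, Durbin-Levinson gives phi_{kk} iteratively:
  phi_{11} = rho(1)
  phi_{kk} = [rho(k) - sum_{j=1..k-1} phi_{k-1,j} rho(k-j)]
            / [1 - sum_{j=1..k-1} phi_{k-1,j} rho(j)],
  phi_{k,j} = phi_{k-1,j} - phi_{kk} phi_{k-1,k-j},  j = 1..k-1.
Step k = 1:
  phi_11 = rho(1) = 0.8024.
Step k = 2:
  phi_22 = [rho(2) - phi_11 rho(1)] / [1 - phi_11 rho(1)] = [0.699 - (0.8024)(0.8024)] / [1 - (0.8024)(0.8024)]
         = 0.05515424 / 0.35615424 = 0.1549.
Therefore phi_{22} = 0.1549.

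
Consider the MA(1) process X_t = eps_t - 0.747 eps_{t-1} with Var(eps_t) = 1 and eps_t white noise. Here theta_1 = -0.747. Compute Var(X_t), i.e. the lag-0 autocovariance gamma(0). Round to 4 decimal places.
\gamma(0) = 1.5580

For an MA(q) process X_t = eps_t + sum_i theta_i eps_{t-i} with
Var(eps_t) = sigma^2, the variance is
  gamma(0) = sigma^2 * (1 + sum_i theta_i^2).
  sum_i theta_i^2 = (-0.747)^2 = 0.558009.
  gamma(0) = 1 * (1 + 0.558009) = 1 * 1.558009 = 1.558009, which rounds to 1.5580.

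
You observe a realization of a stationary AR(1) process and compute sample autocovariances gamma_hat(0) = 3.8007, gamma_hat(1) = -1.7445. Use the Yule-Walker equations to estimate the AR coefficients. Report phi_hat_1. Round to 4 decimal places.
\hat\phi_{1} = -0.4590

The Yule-Walker equations for an AR(p) process read, in matrix form,
  Gamma_p phi = r_p,   with   (Gamma_p)_{ij} = gamma(|i - j|),
                       (r_p)_i = gamma(i),   i,j = 1..p.
Substitute the sample gammas (Toeplitz matrix and right-hand side of size 1):
  Gamma_p = [[3.8007]]
  r_p     = [-1.7445]
With p = 1 this is the single equation gamma(0) phi_1 = gamma(1):
  phi_hat_1 = gamma(1) / gamma(0) = -1.7445 / 3.8007 = -0.4590.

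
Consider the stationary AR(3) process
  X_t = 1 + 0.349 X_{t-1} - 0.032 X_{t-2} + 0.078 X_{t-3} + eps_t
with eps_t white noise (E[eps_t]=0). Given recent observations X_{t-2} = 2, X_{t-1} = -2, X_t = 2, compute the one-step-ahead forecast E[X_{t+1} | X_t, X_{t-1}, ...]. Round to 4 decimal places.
E[X_{t+1} \mid \mathcal F_t] = 1.9180

For an AR(p) model X_t = c + sum_i phi_i X_{t-i} + eps_t, the
one-step-ahead conditional mean is
  E[X_{t+1} | X_t, ...] = c + sum_i phi_i X_{t+1-i}.
Substitute known values:
  E[X_{t+1} | ...] = 1 + (0.349) * (2) + (-0.032) * (-2) + (0.078) * (2)
                   = 1.9180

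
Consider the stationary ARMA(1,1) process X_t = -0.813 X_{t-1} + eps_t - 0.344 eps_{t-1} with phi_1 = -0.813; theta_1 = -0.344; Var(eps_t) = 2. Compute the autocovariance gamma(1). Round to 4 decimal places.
\gamma(1) = -8.7342

Multiply the model equation by X_{t-k} and take expectations. With theta_0 = psi_0 = 1 and psi_j the MA(infinity) weights, this gives
  gamma(k) - sum_i phi_i gamma(k-i) = c_k,
  c_k = sigma^2 * sum_{j=k..q} theta_j psi_{j-k}   (c_k = 0 for k > q),
using gamma(-m) = gamma(m).
psi-weights needed (psi_j = theta_j + sum_i phi_i psi_{j-i}):
  psi_1 = theta_1 + phi_1 = -0.344 + (-0.813) = -1.157
Right-hand sides:
  c_0 = sigma^2 (1 + theta_1 psi_1) = 2 * (1 + (-0.344)(-1.157)) = 2 * 1.398008 = 2.796016
  c_1 = sigma^2 theta_1 = 2 * (-0.344) = -0.688
  c_2 = 0
Equations for k = 0 and k = 1 (AR order 1):
  gamma(0) = phi_1 gamma(1) + c_0
  gamma(1) = phi_1 gamma(0) + c_1
Substituting the second into the first: gamma(0) (1 - phi_1^2) = c_0 + phi_1 c_1, so
  gamma(0) = (c_0 + phi_1 c_1) / (1 - phi_1^2) = (2.796016 + (-0.813)(-0.688)) / (1 - (-0.813)^2) = 3.35536 / 0.339031 = 9.896912.
  gamma(1) = phi_1 gamma(0) + c_1 = (-0.813)(9.896912) + (-0.688) = -8.73419.
Therefore gamma(1) = -8.7342 (to 4 decimal places).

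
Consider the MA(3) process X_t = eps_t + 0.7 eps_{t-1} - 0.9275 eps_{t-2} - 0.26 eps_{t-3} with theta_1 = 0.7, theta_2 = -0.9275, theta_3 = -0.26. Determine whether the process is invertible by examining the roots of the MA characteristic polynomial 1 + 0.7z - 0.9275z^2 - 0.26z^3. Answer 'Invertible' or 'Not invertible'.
\text{Not invertible}

The MA(q) characteristic polynomial is P(z) = 1 + 0.7z - 0.9275z^2 - 0.26z^3.
Invertibility requires all roots to lie outside the unit circle, i.e. |z| > 1 for every root.
Degree 3: look for a simple real root z0 first, then factor out (1 - z/z0) and solve the remaining quadratic.
Testing z0 = -4: P(-4) = 1 + (0.7)(-4) + (-0.9275)(-4)^2 + (-0.26)(-4)^3
  = 1 + (-2.8) + (-14.84) + (16.64) = 0.  So z_0 = -4 is a root, |z_0| = 4.
Divide out the factor (1 + 0.25 z) = (1 - z/z0) (since 1/z0 = -0.25):
  P(z) = (1 + 0.25 z)(1 + (0.45) z + (-1.04) z^2)
  [check: z-coef 0.45 - (-0.25) = 0.7; z^2-coef -1.04 - (-0.25)(0.45) = -0.9275; z^3-coef -(-0.25)(-1.04) = -0.26.]
Remaining roots from the quadratic factor 1 + (0.45) z + (-1.04) z^2:
  Set 1 + (0.45) z + (-1.04) z^2 = 0, i.e. a z^2 + b z + c = 0 with a = -1.04, b = 0.45, c = 1.
  Discriminant D = b^2 - 4ac = (0.45)^2 - 4*(-1.04)*1 = 0.2025 - (-4.16) = 4.3625.
  D >= 0, so the roots are real: z = (-b +/- sqrt(D)) / (2a) = (-0.45 +/- 2.08866) / (-2.08).
    z_1 = (-0.45 + 2.08866) / (-2.08) = -0.7878,   |z_1| = 0.7878.
    z_2 = (-0.45 - 2.08866) / (-2.08) = 1.2205,   |z_2| = 1.2205.
Moduli of all roots: 4.0000, 0.7878, 1.2205.
All moduli strictly greater than 1? No.
Verdict: Not invertible.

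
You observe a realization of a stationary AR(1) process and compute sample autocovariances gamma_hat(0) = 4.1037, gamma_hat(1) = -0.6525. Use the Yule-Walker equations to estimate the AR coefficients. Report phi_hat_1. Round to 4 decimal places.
\hat\phi_{1} = -0.1590

The Yule-Walker equations for an AR(p) process read, in matrix form,
  Gamma_p phi = r_p,   with   (Gamma_p)_{ij} = gamma(|i - j|),
                       (r_p)_i = gamma(i),   i,j = 1..p.
Substitute the sample gammas (Toeplitz matrix and right-hand side of size 1):
  Gamma_p = [[4.1037]]
  r_p     = [-0.6525]
With p = 1 this is the single equation gamma(0) phi_1 = gamma(1):
  phi_hat_1 = gamma(1) / gamma(0) = -0.6525 / 4.1037 = -0.1590.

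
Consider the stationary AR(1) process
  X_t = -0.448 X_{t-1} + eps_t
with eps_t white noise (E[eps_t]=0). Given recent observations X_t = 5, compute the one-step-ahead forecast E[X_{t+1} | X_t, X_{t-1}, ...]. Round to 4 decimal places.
E[X_{t+1} \mid \mathcal F_t] = -2.2400

For an AR(p) model X_t = c + sum_i phi_i X_{t-i} + eps_t, the
one-step-ahead conditional mean is
  E[X_{t+1} | X_t, ...] = c + sum_i phi_i X_{t+1-i}.
Substitute known values:
  E[X_{t+1} | ...] = (-0.448) * (5)
                   = -2.2400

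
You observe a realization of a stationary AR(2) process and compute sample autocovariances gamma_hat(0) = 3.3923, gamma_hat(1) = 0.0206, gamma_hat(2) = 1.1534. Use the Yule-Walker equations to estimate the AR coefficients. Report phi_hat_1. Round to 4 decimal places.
\hat\phi_{1} = 0.0040

The Yule-Walker equations for an AR(p) process read, in matrix form,
  Gamma_p phi = r_p,   with   (Gamma_p)_{ij} = gamma(|i - j|),
                       (r_p)_i = gamma(i),   i,j = 1..p.
Substitute the sample gammas (Toeplitz matrix and right-hand side of size 2):
  Gamma_p = [[3.3923, 0.0206], [0.0206, 3.3923]]
  r_p     = [0.0206, 1.1534]
Written out:
  3.3923 phi_1 + 0.0206 phi_2 = 0.0206
  0.0206 phi_1 + 3.3923 phi_2 = 1.1534
Solve by Cramer's rule:
  det = gamma(0)^2 - gamma(1)^2 = (3.3923)^2 - (0.0206)^2 = 11.50769929 - 0.00042436 = 11.50727493
  phi_hat_1 = [gamma(1) gamma(0) - gamma(1) gamma(2)] / det = [(0.0206)(3.3923) - (0.0206)(1.1534)] / 11.50727493 = 0.04612134 / 11.50727493 = 0.004
  phi_hat_2 = [gamma(0) gamma(2) - gamma(1)^2] / det = [(3.3923)(1.1534) - (0.0206)^2] / 11.50727493 = 3.91225446 / 11.50727493 = 0.34
So phi_hat = [0.0040, 0.3400].
Therefore phi_hat_1 = 0.0040.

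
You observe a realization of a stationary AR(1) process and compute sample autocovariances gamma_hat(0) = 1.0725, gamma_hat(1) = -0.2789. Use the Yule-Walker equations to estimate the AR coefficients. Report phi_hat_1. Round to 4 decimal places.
\hat\phi_{1} = -0.2600

The Yule-Walker equations for an AR(p) process read, in matrix form,
  Gamma_p phi = r_p,   with   (Gamma_p)_{ij} = gamma(|i - j|),
                       (r_p)_i = gamma(i),   i,j = 1..p.
Substitute the sample gammas (Toeplitz matrix and right-hand side of size 1):
  Gamma_p = [[1.0725]]
  r_p     = [-0.2789]
With p = 1 this is the single equation gamma(0) phi_1 = gamma(1):
  phi_hat_1 = gamma(1) / gamma(0) = -0.2789 / 1.0725 = -0.2600.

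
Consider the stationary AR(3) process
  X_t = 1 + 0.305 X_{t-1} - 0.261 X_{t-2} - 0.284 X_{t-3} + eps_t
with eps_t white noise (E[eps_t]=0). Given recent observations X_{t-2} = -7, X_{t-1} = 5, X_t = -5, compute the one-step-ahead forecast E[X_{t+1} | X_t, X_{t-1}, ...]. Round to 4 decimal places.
E[X_{t+1} \mid \mathcal F_t] = 0.1580

For an AR(p) model X_t = c + sum_i phi_i X_{t-i} + eps_t, the
one-step-ahead conditional mean is
  E[X_{t+1} | X_t, ...] = c + sum_i phi_i X_{t+1-i}.
Substitute known values:
  E[X_{t+1} | ...] = 1 + (0.305) * (-5) + (-0.261) * (5) + (-0.284) * (-7)
                   = 0.1580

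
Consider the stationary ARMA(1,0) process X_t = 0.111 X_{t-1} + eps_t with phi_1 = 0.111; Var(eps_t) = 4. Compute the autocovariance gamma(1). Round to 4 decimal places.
\gamma(1) = 0.4495

Multiply the model equation by X_{t-k} and take expectations. With theta_0 = psi_0 = 1 and psi_j the MA(infinity) weights, this gives
  gamma(k) - sum_i phi_i gamma(k-i) = c_k,
  c_k = sigma^2 * sum_{j=k..q} theta_j psi_{j-k}   (c_k = 0 for k > q),
using gamma(-m) = gamma(m).
Pure AR (q = 0): c_0 = sigma^2 = 4, c_k = 0 for k >= 1.
Equations for k = 0 and k = 1 (AR order 1):
  gamma(0) = phi_1 gamma(1) + c_0
  gamma(1) = phi_1 gamma(0) + c_1
Substituting the second into the first: gamma(0) (1 - phi_1^2) = c_0 + phi_1 c_1, so
  gamma(0) = c_0 / (1 - phi_1^2) = 4 / (1 - (0.111)^2) = 4 / 0.987679 = 4.049899.
  gamma(1) = phi_1 gamma(0) = (0.111)(4.049899) = 0.449539.
Therefore gamma(1) = 0.4495 (to 4 decimal places).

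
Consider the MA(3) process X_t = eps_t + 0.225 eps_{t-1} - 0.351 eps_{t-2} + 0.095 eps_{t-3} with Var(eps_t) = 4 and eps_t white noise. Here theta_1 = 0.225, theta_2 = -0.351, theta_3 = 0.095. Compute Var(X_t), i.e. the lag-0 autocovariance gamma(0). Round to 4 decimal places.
\gamma(0) = 4.7314

For an MA(q) process X_t = eps_t + sum_i theta_i eps_{t-i} with
Var(eps_t) = sigma^2, the variance is
  gamma(0) = sigma^2 * (1 + sum_i theta_i^2).
  sum_i theta_i^2 = (0.225)^2 + (-0.351)^2 + (0.095)^2 = 0.050625 + 0.123201 + 0.009025 = 0.182851.
  gamma(0) = 4 * (1 + 0.182851) = 4 * 1.182851 = 4.731404, which rounds to 4.7314.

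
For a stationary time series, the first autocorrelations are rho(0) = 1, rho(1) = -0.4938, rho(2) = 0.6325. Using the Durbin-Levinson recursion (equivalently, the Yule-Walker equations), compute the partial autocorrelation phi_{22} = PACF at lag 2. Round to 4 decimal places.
\phi_{22} = 0.5140

The PACF at lag k is phi_{kk}, the last component of the solution
to the Yule-Walker system G_k phi = r_k where
  (G_k)_{ij} = rho(|i - j|), (r_k)_i = rho(i), i,j = 1..k.
Equivalently, Durbin-Levinson gives phi_{kk} iteratively:
  phi_{11} = rho(1)
  phi_{kk} = [rho(k) - sum_{j=1..k-1} phi_{k-1,j} rho(k-j)]
            / [1 - sum_{j=1..k-1} phi_{k-1,j} rho(j)],
  phi_{k,j} = phi_{k-1,j} - phi_{kk} phi_{k-1,k-j},  j = 1..k-1.
Step k = 1:
  phi_11 = rho(1) = -0.4938.
Step k = 2:
  phi_22 = [rho(2) - phi_11 rho(1)] / [1 - phi_11 rho(1)] = [0.6325 - (-0.4938)(-0.4938)] / [1 - (-0.4938)(-0.4938)]
         = 0.38866156 / 0.75616156 = 0.514.
Therefore phi_{22} = 0.5140.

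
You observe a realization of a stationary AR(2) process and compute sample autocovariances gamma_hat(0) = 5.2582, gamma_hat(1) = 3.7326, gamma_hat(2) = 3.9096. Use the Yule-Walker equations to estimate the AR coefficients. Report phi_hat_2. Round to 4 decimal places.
\hat\phi_{2} = 0.4830

The Yule-Walker equations for an AR(p) process read, in matrix form,
  Gamma_p phi = r_p,   with   (Gamma_p)_{ij} = gamma(|i - j|),
                       (r_p)_i = gamma(i),   i,j = 1..p.
Substitute the sample gammas (Toeplitz matrix and right-hand side of size 2):
  Gamma_p = [[5.2582, 3.7326], [3.7326, 5.2582]]
  r_p     = [3.7326, 3.9096]
Written out:
  5.2582 phi_1 + 3.7326 phi_2 = 3.7326
  3.7326 phi_1 + 5.2582 phi_2 = 3.9096
Solve by Cramer's rule:
  det = gamma(0)^2 - gamma(1)^2 = (5.2582)^2 - (3.7326)^2 = 27.64866724 - 13.93230276 = 13.71636448
  phi_hat_1 = [gamma(1) gamma(0) - gamma(1) gamma(2)] / det = [(3.7326)(5.2582) - (3.7326)(3.9096)] / 13.71636448 = 5.03378436 / 13.71636448 = 0.367
  phi_hat_2 = [gamma(0) gamma(2) - gamma(1)^2] / det = [(5.2582)(3.9096) - (3.7326)^2] / 13.71636448 = 6.62515596 / 13.71636448 = 0.483
So phi_hat = [0.3670, 0.4830].
Therefore phi_hat_2 = 0.4830.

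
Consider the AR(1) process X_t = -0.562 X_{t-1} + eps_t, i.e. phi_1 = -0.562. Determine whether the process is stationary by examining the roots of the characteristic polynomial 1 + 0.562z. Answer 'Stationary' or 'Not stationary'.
\text{Stationary}

The AR(p) characteristic polynomial is P(z) = 1 + 0.562z.
Stationarity requires all roots to lie outside the unit circle, i.e. |z| > 1 for every root.
This is linear in z: 1 + (0.562) z = 0  =>  z = -1/(0.562) = -1.779359,  |z| = 1.779359.
Moduli of all roots: 1.7794.
All moduli strictly greater than 1? Yes.
Verdict: Stationary.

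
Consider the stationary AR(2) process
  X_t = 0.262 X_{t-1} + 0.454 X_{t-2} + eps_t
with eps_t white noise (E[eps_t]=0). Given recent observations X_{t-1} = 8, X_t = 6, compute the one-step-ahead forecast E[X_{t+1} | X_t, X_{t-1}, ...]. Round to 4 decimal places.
E[X_{t+1} \mid \mathcal F_t] = 5.2040

For an AR(p) model X_t = c + sum_i phi_i X_{t-i} + eps_t, the
one-step-ahead conditional mean is
  E[X_{t+1} | X_t, ...] = c + sum_i phi_i X_{t+1-i}.
Substitute known values:
  E[X_{t+1} | ...] = (0.262) * (6) + (0.454) * (8)
                   = 5.2040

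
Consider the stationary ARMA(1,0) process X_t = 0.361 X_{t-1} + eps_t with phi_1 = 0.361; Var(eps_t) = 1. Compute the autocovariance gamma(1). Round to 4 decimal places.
\gamma(1) = 0.4151

Multiply the model equation by X_{t-k} and take expectations. With theta_0 = psi_0 = 1 and psi_j the MA(infinity) weights, this gives
  gamma(k) - sum_i phi_i gamma(k-i) = c_k,
  c_k = sigma^2 * sum_{j=k..q} theta_j psi_{j-k}   (c_k = 0 for k > q),
using gamma(-m) = gamma(m).
Pure AR (q = 0): c_0 = sigma^2 = 1, c_k = 0 for k >= 1.
Equations for k = 0 and k = 1 (AR order 1):
  gamma(0) = phi_1 gamma(1) + c_0
  gamma(1) = phi_1 gamma(0) + c_1
Substituting the second into the first: gamma(0) (1 - phi_1^2) = c_0 + phi_1 c_1, so
  gamma(0) = c_0 / (1 - phi_1^2) = 1 / (1 - (0.361)^2) = 1 / 0.869679 = 1.14985.
  gamma(1) = phi_1 gamma(0) = (0.361)(1.14985) = 0.415096.
Therefore gamma(1) = 0.4151 (to 4 decimal places).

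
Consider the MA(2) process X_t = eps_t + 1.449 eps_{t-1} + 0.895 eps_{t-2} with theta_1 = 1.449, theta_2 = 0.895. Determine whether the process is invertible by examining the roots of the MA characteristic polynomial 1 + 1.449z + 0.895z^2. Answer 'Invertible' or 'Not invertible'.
\text{Invertible}

The MA(q) characteristic polynomial is P(z) = 1 + 1.449z + 0.895z^2.
Invertibility requires all roots to lie outside the unit circle, i.e. |z| > 1 for every root.
Set 1 + (1.449) z + (0.895) z^2 = 0, i.e. a z^2 + b z + c = 0 with a = 0.895, b = 1.449, c = 1.
Discriminant D = b^2 - 4ac = (1.449)^2 - 4*(0.895)*1 = 2.099601 - (3.58) = -1.480399.
D < 0, so the roots are the complex-conjugate pair z = (-b +/- i sqrt(-D)) / (2a) = -0.8095 +/- 0.6797i.
For a conjugate pair |z|^2 = z * conj(z) = (product of roots) = c/a = 1/(0.895) = 1.117318, so |z| = sqrt(1.117318) = 1.057 for both roots.
Moduli of all roots: 1.0570, 1.0570.
All moduli strictly greater than 1? Yes.
Verdict: Invertible.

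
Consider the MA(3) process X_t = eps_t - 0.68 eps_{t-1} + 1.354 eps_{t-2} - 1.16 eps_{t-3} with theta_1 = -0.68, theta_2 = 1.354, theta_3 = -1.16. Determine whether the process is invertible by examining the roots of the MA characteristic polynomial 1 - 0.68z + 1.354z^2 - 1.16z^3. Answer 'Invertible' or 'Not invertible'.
\text{Not invertible}

The MA(q) characteristic polynomial is P(z) = 1 - 0.68z + 1.354z^2 - 1.16z^3.
Invertibility requires all roots to lie outside the unit circle, i.e. |z| > 1 for every root.
Degree 3: look for a simple real root z0 first, then factor out (1 - z/z0) and solve the remaining quadratic.
Testing z0 = 1.25: P(1.25) = 1 + (-0.68)(1.25) + (1.354)(1.25)^2 + (-1.16)(1.25)^3
  = 1 + (-0.85) + (2.115625) + (-2.265625) = 0.  So z_0 = 1.25 is a root, |z_0| = 1.25.
Divide out the factor (1 - 0.8 z) = (1 - z/z0) (since 1/z0 = 0.8):
  P(z) = (1 - 0.8 z)(1 + (0.12) z + (1.45) z^2)
  [check: z-coef 0.12 - (0.8) = -0.68; z^2-coef 1.45 - (0.8)(0.12) = 1.354; z^3-coef -(0.8)(1.45) = -1.16.]
Remaining roots from the quadratic factor 1 + (0.12) z + (1.45) z^2:
  Set 1 + (0.12) z + (1.45) z^2 = 0, i.e. a z^2 + b z + c = 0 with a = 1.45, b = 0.12, c = 1.
  Discriminant D = b^2 - 4ac = (0.12)^2 - 4*(1.45)*1 = 0.0144 - (5.8) = -5.7856.
  D < 0, so the roots are the complex-conjugate pair z = (-b +/- i sqrt(-D)) / (2a) = -0.0414 +/- 0.8294i.
  For a conjugate pair |z|^2 = z * conj(z) = (product of roots) = c/a = 1/(1.45) = 0.689655, so |z| = sqrt(0.689655) = 0.8305 for both roots.
Moduli of all roots: 1.2500, 0.8305, 0.8305.
All moduli strictly greater than 1? No.
Verdict: Not invertible.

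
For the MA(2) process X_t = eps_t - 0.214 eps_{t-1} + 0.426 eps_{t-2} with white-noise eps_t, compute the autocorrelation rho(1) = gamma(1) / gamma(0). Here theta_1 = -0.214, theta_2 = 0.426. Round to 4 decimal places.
\rho(1) = -0.2487

For an MA(q) process with theta_0 = 1, the autocovariance is
  gamma(k) = sigma^2 * sum_{i=0..q-k} theta_i * theta_{i+k},
and rho(k) = gamma(k) / gamma(0). Sigma^2 cancels.
  numerator   = (1)*(-0.214) + (-0.214)*(0.426) = -0.305164.
  denominator = (1)^2 + (-0.214)^2 + (0.426)^2 = 1.227272.
  rho(1) = -0.305164 / 1.227272 = -0.2487.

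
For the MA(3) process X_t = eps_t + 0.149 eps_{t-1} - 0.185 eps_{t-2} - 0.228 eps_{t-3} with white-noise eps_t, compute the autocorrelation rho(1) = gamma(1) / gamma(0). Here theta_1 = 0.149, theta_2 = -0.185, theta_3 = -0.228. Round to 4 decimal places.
\rho(1) = 0.1476

For an MA(q) process with theta_0 = 1, the autocovariance is
  gamma(k) = sigma^2 * sum_{i=0..q-k} theta_i * theta_{i+k},
and rho(k) = gamma(k) / gamma(0). Sigma^2 cancels.
  numerator   = (1)*(0.149) + (0.149)*(-0.185) + (-0.185)*(-0.228) = 0.163615.
  denominator = (1)^2 + (0.149)^2 + (-0.185)^2 + (-0.228)^2 = 1.10841.
  rho(1) = 0.163615 / 1.10841 = 0.1476.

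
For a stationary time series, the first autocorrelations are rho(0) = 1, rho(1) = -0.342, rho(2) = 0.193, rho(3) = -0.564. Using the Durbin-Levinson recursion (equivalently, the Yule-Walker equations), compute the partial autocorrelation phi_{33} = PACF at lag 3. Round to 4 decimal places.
\phi_{33} = -0.5411

The PACF at lag k is phi_{kk}, the last component of the solution
to the Yule-Walker system G_k phi = r_k where
  (G_k)_{ij} = rho(|i - j|), (r_k)_i = rho(i), i,j = 1..k.
Equivalently, Durbin-Levinson gives phi_{kk} iteratively:
  phi_{11} = rho(1)
  phi_{kk} = [rho(k) - sum_{j=1..k-1} phi_{k-1,j} rho(k-j)]
            / [1 - sum_{j=1..k-1} phi_{k-1,j} rho(j)],
  phi_{k,j} = phi_{k-1,j} - phi_{kk} phi_{k-1,k-j},  j = 1..k-1.
Step k = 1:
  phi_11 = rho(1) = -0.342.
Step k = 2:
  phi_22 = [rho(2) - phi_11 rho(1)] / [1 - phi_11 rho(1)] = [0.193 - (-0.342)(-0.342)] / [1 - (-0.342)(-0.342)]
         = 0.076036 / 0.883036 = 0.086107.
  Update: phi_21 = phi_11 - phi_22 phi_11 = -0.342 - (0.086107)(-0.342) = -0.312551.
Step k = 3:
  phi_33 = [rho(3) - phi_21 rho(2) - phi_22 rho(1)] / [1 - phi_21 rho(1) - phi_22 rho(2)]
    numerator   = -0.564 - (-0.312551)(0.193) - (0.086107)(-0.342) = -0.47422885
    denominator = 1 - (-0.312551)(-0.342) - (0.086107)(0.193) = 0.87648873
  phi_33 = -0.47422885 / 0.87648873 = -0.5411.
Therefore phi_{33} = -0.5411.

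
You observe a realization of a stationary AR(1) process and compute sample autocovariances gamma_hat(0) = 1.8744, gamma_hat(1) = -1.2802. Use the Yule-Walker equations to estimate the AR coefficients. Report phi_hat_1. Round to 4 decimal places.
\hat\phi_{1} = -0.6830

The Yule-Walker equations for an AR(p) process read, in matrix form,
  Gamma_p phi = r_p,   with   (Gamma_p)_{ij} = gamma(|i - j|),
                       (r_p)_i = gamma(i),   i,j = 1..p.
Substitute the sample gammas (Toeplitz matrix and right-hand side of size 1):
  Gamma_p = [[1.8744]]
  r_p     = [-1.2802]
With p = 1 this is the single equation gamma(0) phi_1 = gamma(1):
  phi_hat_1 = gamma(1) / gamma(0) = -1.2802 / 1.8744 = -0.6830.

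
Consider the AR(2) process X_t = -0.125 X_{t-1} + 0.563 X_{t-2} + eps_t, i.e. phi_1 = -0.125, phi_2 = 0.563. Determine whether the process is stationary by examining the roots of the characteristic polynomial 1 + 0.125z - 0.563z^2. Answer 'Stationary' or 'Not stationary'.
\text{Stationary}

The AR(p) characteristic polynomial is P(z) = 1 + 0.125z - 0.563z^2.
Stationarity requires all roots to lie outside the unit circle, i.e. |z| > 1 for every root.
Set 1 + (0.125) z + (-0.563) z^2 = 0, i.e. a z^2 + b z + c = 0 with a = -0.563, b = 0.125, c = 1.
Discriminant D = b^2 - 4ac = (0.125)^2 - 4*(-0.563)*1 = 0.015625 - (-2.252) = 2.267625.
D >= 0, so the roots are real: z = (-b +/- sqrt(D)) / (2a) = (-0.125 +/- 1.505864) / (-1.126).
  z_1 = (-0.125 + 1.505864) / (-1.126) = -1.2263,   |z_1| = 1.2263.
  z_2 = (-0.125 - 1.505864) / (-1.126) = 1.4484,   |z_2| = 1.4484.
Moduli of all roots: 1.2263, 1.4484.
All moduli strictly greater than 1? Yes.
Verdict: Stationary.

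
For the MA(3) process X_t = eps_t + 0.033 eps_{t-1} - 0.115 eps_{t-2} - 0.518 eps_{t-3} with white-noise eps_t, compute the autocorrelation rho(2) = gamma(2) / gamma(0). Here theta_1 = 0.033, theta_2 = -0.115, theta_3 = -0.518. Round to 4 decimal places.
\rho(2) = -0.1030

For an MA(q) process with theta_0 = 1, the autocovariance is
  gamma(k) = sigma^2 * sum_{i=0..q-k} theta_i * theta_{i+k},
and rho(k) = gamma(k) / gamma(0). Sigma^2 cancels.
  numerator   = (1)*(-0.115) + (0.033)*(-0.518) = -0.132094.
  denominator = (1)^2 + (0.033)^2 + (-0.115)^2 + (-0.518)^2 = 1.282638.
  rho(2) = -0.132094 / 1.282638 = -0.1030.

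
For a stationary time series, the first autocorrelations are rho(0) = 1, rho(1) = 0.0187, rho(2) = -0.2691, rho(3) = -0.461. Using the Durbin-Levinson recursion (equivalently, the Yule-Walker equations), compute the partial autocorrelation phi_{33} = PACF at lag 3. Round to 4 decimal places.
\phi_{33} = -0.4850

The PACF at lag k is phi_{kk}, the last component of the solution
to the Yule-Walker system G_k phi = r_k where
  (G_k)_{ij} = rho(|i - j|), (r_k)_i = rho(i), i,j = 1..k.
Equivalently, Durbin-Levinson gives phi_{kk} iteratively:
  phi_{11} = rho(1)
  phi_{kk} = [rho(k) - sum_{j=1..k-1} phi_{k-1,j} rho(k-j)]
            / [1 - sum_{j=1..k-1} phi_{k-1,j} rho(j)],
  phi_{k,j} = phi_{k-1,j} - phi_{kk} phi_{k-1,k-j},  j = 1..k-1.
Step k = 1:
  phi_11 = rho(1) = 0.0187.
Step k = 2:
  phi_22 = [rho(2) - phi_11 rho(1)] / [1 - phi_11 rho(1)] = [-0.2691 - (0.0187)(0.0187)] / [1 - (0.0187)(0.0187)]
         = -0.26944969 / 0.99965031 = -0.269544.
  Update: phi_21 = phi_11 - phi_22 phi_11 = 0.0187 - (-0.269544)(0.0187) = 0.02374.
Step k = 3:
  phi_33 = [rho(3) - phi_21 rho(2) - phi_22 rho(1)] / [1 - phi_21 rho(1) - phi_22 rho(2)]
    numerator   = -0.461 - (0.02374)(-0.2691) - (-0.269544)(0.0187) = -0.44957097
    denominator = 1 - (0.02374)(0.0187) - (-0.269544)(-0.2691) = 0.92702178
  phi_33 = -0.44957097 / 0.92702178 = -0.485.
Therefore phi_{33} = -0.4850.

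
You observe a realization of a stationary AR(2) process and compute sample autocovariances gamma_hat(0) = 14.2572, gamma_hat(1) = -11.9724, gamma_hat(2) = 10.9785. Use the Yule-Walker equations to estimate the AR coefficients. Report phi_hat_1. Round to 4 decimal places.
\hat\phi_{1} = -0.6550

The Yule-Walker equations for an AR(p) process read, in matrix form,
  Gamma_p phi = r_p,   with   (Gamma_p)_{ij} = gamma(|i - j|),
                       (r_p)_i = gamma(i),   i,j = 1..p.
Substitute the sample gammas (Toeplitz matrix and right-hand side of size 2):
  Gamma_p = [[14.2572, -11.9724], [-11.9724, 14.2572]]
  r_p     = [-11.9724, 10.9785]
Written out:
  14.2572 phi_1 - 11.9724 phi_2 = -11.9724
  -11.9724 phi_1 + 14.2572 phi_2 = 10.9785
Solve by Cramer's rule:
  det = gamma(0)^2 - gamma(1)^2 = (14.2572)^2 - (-11.9724)^2 = 203.26775184 - 143.33836176 = 59.92939008
  phi_hat_1 = [gamma(1) gamma(0) - gamma(1) gamma(2)] / det = [(-11.9724)(14.2572) - (-11.9724)(10.9785)] / 59.92939008 = -39.25390788 / 59.92939008 = -0.655
  phi_hat_2 = [gamma(0) gamma(2) - gamma(1)^2] / det = [(14.2572)(10.9785) - (-11.9724)^2] / 59.92939008 = 13.18430844 / 59.92939008 = 0.22
So phi_hat = [-0.6550, 0.2200].
Therefore phi_hat_1 = -0.6550.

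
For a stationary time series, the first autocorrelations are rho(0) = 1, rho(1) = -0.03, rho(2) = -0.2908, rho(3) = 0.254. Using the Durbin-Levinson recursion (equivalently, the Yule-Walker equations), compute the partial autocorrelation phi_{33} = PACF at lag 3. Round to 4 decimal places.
\phi_{33} = 0.2560

The PACF at lag k is phi_{kk}, the last component of the solution
to the Yule-Walker system G_k phi = r_k where
  (G_k)_{ij} = rho(|i - j|), (r_k)_i = rho(i), i,j = 1..k.
Equivalently, Durbin-Levinson gives phi_{kk} iteratively:
  phi_{11} = rho(1)
  phi_{kk} = [rho(k) - sum_{j=1..k-1} phi_{k-1,j} rho(k-j)]
            / [1 - sum_{j=1..k-1} phi_{k-1,j} rho(j)],
  phi_{k,j} = phi_{k-1,j} - phi_{kk} phi_{k-1,k-j},  j = 1..k-1.
Step k = 1:
  phi_11 = rho(1) = -0.03.
Step k = 2:
  phi_22 = [rho(2) - phi_11 rho(1)] / [1 - phi_11 rho(1)] = [-0.2908 - (-0.03)(-0.03)] / [1 - (-0.03)(-0.03)]
         = -0.2917 / 0.9991 = -0.291963.
  Update: phi_21 = phi_11 - phi_22 phi_11 = -0.03 - (-0.291963)(-0.03) = -0.038759.
Step k = 3:
  phi_33 = [rho(3) - phi_21 rho(2) - phi_22 rho(1)] / [1 - phi_21 rho(1) - phi_22 rho(2)]
    numerator   = 0.254 - (-0.038759)(-0.2908) - (-0.291963)(-0.03) = 0.23397003
    denominator = 1 - (-0.038759)(-0.03) - (-0.291963)(-0.2908) = 0.91393446
  phi_33 = 0.23397003 / 0.91393446 = 0.256.
Therefore phi_{33} = 0.2560.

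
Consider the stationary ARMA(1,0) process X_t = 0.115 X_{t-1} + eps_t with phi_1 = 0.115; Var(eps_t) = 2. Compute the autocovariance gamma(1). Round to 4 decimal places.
\gamma(1) = 0.2331

Multiply the model equation by X_{t-k} and take expectations. With theta_0 = psi_0 = 1 and psi_j the MA(infinity) weights, this gives
  gamma(k) - sum_i phi_i gamma(k-i) = c_k,
  c_k = sigma^2 * sum_{j=k..q} theta_j psi_{j-k}   (c_k = 0 for k > q),
using gamma(-m) = gamma(m).
Pure AR (q = 0): c_0 = sigma^2 = 2, c_k = 0 for k >= 1.
Equations for k = 0 and k = 1 (AR order 1):
  gamma(0) = phi_1 gamma(1) + c_0
  gamma(1) = phi_1 gamma(0) + c_1
Substituting the second into the first: gamma(0) (1 - phi_1^2) = c_0 + phi_1 c_1, so
  gamma(0) = c_0 / (1 - phi_1^2) = 2 / (1 - (0.115)^2) = 2 / 0.986775 = 2.026804.
  gamma(1) = phi_1 gamma(0) = (0.115)(2.026804) = 0.233083.
Therefore gamma(1) = 0.2331 (to 4 decimal places).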